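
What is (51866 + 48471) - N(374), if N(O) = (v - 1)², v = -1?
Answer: 100333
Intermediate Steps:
N(O) = 4 (N(O) = (-1 - 1)² = (-2)² = 4)
(51866 + 48471) - N(374) = (51866 + 48471) - 1*4 = 100337 - 4 = 100333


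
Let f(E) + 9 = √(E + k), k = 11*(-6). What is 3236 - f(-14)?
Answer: 3245 - 4*I*√5 ≈ 3245.0 - 8.9443*I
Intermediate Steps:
k = -66
f(E) = -9 + √(-66 + E) (f(E) = -9 + √(E - 66) = -9 + √(-66 + E))
3236 - f(-14) = 3236 - (-9 + √(-66 - 14)) = 3236 - (-9 + √(-80)) = 3236 - (-9 + 4*I*√5) = 3236 + (9 - 4*I*√5) = 3245 - 4*I*√5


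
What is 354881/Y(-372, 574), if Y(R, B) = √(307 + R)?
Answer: -354881*I*√65/65 ≈ -44018.0*I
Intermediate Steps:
354881/Y(-372, 574) = 354881/(√(307 - 372)) = 354881/(√(-65)) = 354881/((I*√65)) = 354881*(-I*√65/65) = -354881*I*√65/65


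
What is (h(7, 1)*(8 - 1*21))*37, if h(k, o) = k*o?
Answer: -3367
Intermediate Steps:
(h(7, 1)*(8 - 1*21))*37 = ((7*1)*(8 - 1*21))*37 = (7*(8 - 21))*37 = (7*(-13))*37 = -91*37 = -3367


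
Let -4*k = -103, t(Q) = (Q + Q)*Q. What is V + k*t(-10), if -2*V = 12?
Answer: 5144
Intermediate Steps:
t(Q) = 2*Q**2 (t(Q) = (2*Q)*Q = 2*Q**2)
V = -6 (V = -1/2*12 = -6)
k = 103/4 (k = -1/4*(-103) = 103/4 ≈ 25.750)
V + k*t(-10) = -6 + 103*(2*(-10)**2)/4 = -6 + 103*(2*100)/4 = -6 + (103/4)*200 = -6 + 5150 = 5144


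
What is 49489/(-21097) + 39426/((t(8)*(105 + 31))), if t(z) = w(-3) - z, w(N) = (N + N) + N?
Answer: -1637005/84388 ≈ -19.399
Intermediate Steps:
w(N) = 3*N (w(N) = 2*N + N = 3*N)
t(z) = -9 - z (t(z) = 3*(-3) - z = -9 - z)
49489/(-21097) + 39426/((t(8)*(105 + 31))) = 49489/(-21097) + 39426/(((-9 - 1*8)*(105 + 31))) = 49489*(-1/21097) + 39426/(((-9 - 8)*136)) = -49489/21097 + 39426/((-17*136)) = -49489/21097 + 39426/(-2312) = -49489/21097 + 39426*(-1/2312) = -49489/21097 - 19713/1156 = -1637005/84388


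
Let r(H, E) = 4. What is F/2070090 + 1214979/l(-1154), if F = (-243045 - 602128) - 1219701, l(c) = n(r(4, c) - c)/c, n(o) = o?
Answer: -241870509538586/199763685 ≈ -1.2108e+6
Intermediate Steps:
l(c) = (4 - c)/c
F = -2064874 (F = -845173 - 1219701 = -2064874)
F/2070090 + 1214979/l(-1154) = -2064874/2070090 + 1214979/(((4 - 1*(-1154))/(-1154))) = -2064874*1/2070090 + 1214979/((-(4 + 1154)/1154)) = -1032437/1035045 + 1214979/((-1/1154*1158)) = -1032437/1035045 + 1214979/(-579/577) = -1032437/1035045 + 1214979*(-577/579) = -1032437/1035045 - 233680961/193 = -241870509538586/199763685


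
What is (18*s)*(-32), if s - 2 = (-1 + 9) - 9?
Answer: -576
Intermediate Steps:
s = 1 (s = 2 + ((-1 + 9) - 9) = 2 + (8 - 9) = 2 - 1 = 1)
(18*s)*(-32) = (18*1)*(-32) = 18*(-32) = -576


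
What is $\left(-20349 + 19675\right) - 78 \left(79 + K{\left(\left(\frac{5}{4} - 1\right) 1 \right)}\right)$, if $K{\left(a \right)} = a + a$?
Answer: $-6875$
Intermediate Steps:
$K{\left(a \right)} = 2 a$
$\left(-20349 + 19675\right) - 78 \left(79 + K{\left(\left(\frac{5}{4} - 1\right) 1 \right)}\right) = \left(-20349 + 19675\right) - 78 \left(79 + 2 \left(\frac{5}{4} - 1\right) 1\right) = -674 - 78 \left(79 + 2 \left(5 \cdot \frac{1}{4} - 1\right) 1\right) = -674 - 78 \left(79 + 2 \left(\frac{5}{4} - 1\right) 1\right) = -674 - 78 \left(79 + 2 \cdot \frac{1}{4} \cdot 1\right) = -674 - 78 \left(79 + 2 \cdot \frac{1}{4}\right) = -674 - 78 \left(79 + \frac{1}{2}\right) = -674 - 6201 = -6875$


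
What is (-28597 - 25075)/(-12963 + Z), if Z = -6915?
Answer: 26836/9939 ≈ 2.7001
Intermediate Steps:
(-28597 - 25075)/(-12963 + Z) = (-28597 - 25075)/(-12963 - 6915) = -53672/(-19878) = -53672*(-1/19878) = 26836/9939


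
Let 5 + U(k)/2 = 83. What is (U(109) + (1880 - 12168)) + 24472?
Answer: 14340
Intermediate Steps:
U(k) = 156 (U(k) = -10 + 2*83 = -10 + 166 = 156)
(U(109) + (1880 - 12168)) + 24472 = (156 + (1880 - 12168)) + 24472 = (156 - 10288) + 24472 = -10132 + 24472 = 14340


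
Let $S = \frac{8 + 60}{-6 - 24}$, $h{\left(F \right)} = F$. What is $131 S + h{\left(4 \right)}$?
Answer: $- \frac{4394}{15} \approx -292.93$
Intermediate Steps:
$S = - \frac{34}{15}$ ($S = \frac{68}{-30} = 68 \left(- \frac{1}{30}\right) = - \frac{34}{15} \approx -2.2667$)
$131 S + h{\left(4 \right)} = 131 \left(- \frac{34}{15}\right) + 4 = - \frac{4454}{15} + 4 = - \frac{4394}{15}$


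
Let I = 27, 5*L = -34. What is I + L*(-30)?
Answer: 231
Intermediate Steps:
L = -34/5 (L = (⅕)*(-34) = -34/5 ≈ -6.8000)
I + L*(-30) = 27 - 34/5*(-30) = 27 + 204 = 231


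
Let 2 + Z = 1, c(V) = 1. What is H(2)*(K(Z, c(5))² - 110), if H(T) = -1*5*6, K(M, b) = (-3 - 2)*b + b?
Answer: 2820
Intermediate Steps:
Z = -1 (Z = -2 + 1 = -1)
K(M, b) = -4*b (K(M, b) = -5*b + b = -4*b)
H(T) = -30 (H(T) = -5*6 = -30)
H(2)*(K(Z, c(5))² - 110) = -30*((-4*1)² - 110) = -30*((-4)² - 110) = -30*(16 - 110) = -30*(-94) = 2820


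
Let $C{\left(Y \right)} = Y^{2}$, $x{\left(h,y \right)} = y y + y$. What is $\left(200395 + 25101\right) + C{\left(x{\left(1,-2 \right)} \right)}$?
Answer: $225500$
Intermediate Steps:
$x{\left(h,y \right)} = y + y^{2}$ ($x{\left(h,y \right)} = y^{2} + y = y + y^{2}$)
$\left(200395 + 25101\right) + C{\left(x{\left(1,-2 \right)} \right)} = \left(200395 + 25101\right) + \left(- 2 \left(1 - 2\right)\right)^{2} = 225496 + \left(\left(-2\right) \left(-1\right)\right)^{2} = 225496 + 2^{2} = 225496 + 4 = 225500$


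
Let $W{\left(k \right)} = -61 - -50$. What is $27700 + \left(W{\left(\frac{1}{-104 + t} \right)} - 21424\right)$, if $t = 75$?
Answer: $6265$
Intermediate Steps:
$W{\left(k \right)} = -11$ ($W{\left(k \right)} = -61 + 50 = -11$)
$27700 + \left(W{\left(\frac{1}{-104 + t} \right)} - 21424\right) = 27700 - 21435 = 6265$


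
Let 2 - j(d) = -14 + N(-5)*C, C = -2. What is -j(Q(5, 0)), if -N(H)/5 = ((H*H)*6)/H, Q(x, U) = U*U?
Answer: -316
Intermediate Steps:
Q(x, U) = U**2
N(H) = -30*H (N(H) = -5*(H*H)*6/H = -5*H**2*6/H = -5*6*H**2/H = -30*H)
j(d) = 316 (j(d) = 2 - (-14 - 30*(-5)*(-2)) = 2 - (-14 + 150*(-2)) = 2 - (-14 - 300) = 2 - 1*(-314) = 2 + 314 = 316)
-j(Q(5, 0)) = -1*316 = -316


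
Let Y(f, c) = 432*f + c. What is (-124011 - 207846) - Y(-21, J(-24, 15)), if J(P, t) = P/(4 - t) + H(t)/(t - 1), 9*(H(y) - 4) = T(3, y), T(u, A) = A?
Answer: -149127865/462 ≈ -3.2279e+5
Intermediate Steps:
H(y) = 4 + y/9
J(P, t) = P/(4 - t) + (4 + t/9)/(-1 + t) (J(P, t) = P/(4 - t) + (4 + t/9)/(t - 1) = P/(4 - t) + (4 + t/9)/(-1 + t))
Y(f, c) = c + 432*f
(-124011 - 207846) - Y(-21, J(-24, 15)) = (-124011 - 207846) - ((-16 - 24 + (⅑)*15² + (32/9)*15 - 1*(-24)*15)/(4 + 15² - 5*15) + 432*(-21)) = -331857 - ((-16 - 24 + (⅑)*225 + 160/3 + 360)/(4 + 225 - 75) - 9072) = -331857 - ((-16 - 24 + 25 + 160/3 + 360)/154 - 9072) = -331857 - ((1/154)*(1195/3) - 9072) = -331857 - (1195/462 - 9072) = -331857 - 1*(-4190069/462) = -331857 + 4190069/462 = -149127865/462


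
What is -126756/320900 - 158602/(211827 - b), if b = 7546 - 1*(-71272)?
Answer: -16938767651/10670647025 ≈ -1.5874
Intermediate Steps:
b = 78818 (b = 7546 + 71272 = 78818)
-126756/320900 - 158602/(211827 - b) = -126756/320900 - 158602/(211827 - 1*78818) = -126756*1/320900 - 158602/(211827 - 78818) = -31689/80225 - 158602/133009 = -16938767651/10670647025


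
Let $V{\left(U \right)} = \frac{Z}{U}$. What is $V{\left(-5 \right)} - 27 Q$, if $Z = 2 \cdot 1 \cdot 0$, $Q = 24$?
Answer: $-648$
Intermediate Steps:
$Z = 0$ ($Z = 2 \cdot 0 = 0$)
$V{\left(U \right)} = 0$ ($V{\left(U \right)} = \frac{0}{U} = 0$)
$V{\left(-5 \right)} - 27 Q = 0 - 648 = -648$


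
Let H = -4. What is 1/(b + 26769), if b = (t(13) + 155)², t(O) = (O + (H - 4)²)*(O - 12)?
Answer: 1/80593 ≈ 1.2408e-5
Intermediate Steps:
t(O) = (-12 + O)*(64 + O) (t(O) = (O + (-4 - 4)²)*(O - 12) = (O + (-8)²)*(-12 + O) = (O + 64)*(-12 + O) = (64 + O)*(-12 + O) = (-12 + O)*(64 + O))
b = 53824 (b = ((-768 + 13² + 52*13) + 155)² = ((-768 + 169 + 676) + 155)² = (77 + 155)² = 232² = 53824)
1/(b + 26769) = 1/(53824 + 26769) = 1/80593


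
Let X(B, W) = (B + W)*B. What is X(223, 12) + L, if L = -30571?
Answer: 21834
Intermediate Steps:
X(B, W) = B*(B + W)
X(223, 12) + L = 223*(223 + 12) - 30571 = 223*235 - 30571 = 52405 - 30571 = 21834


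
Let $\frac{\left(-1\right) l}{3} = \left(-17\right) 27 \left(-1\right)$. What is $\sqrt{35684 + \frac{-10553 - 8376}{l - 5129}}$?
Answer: $\frac{\sqrt{1510556788698}}{6506} \approx 188.91$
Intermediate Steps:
$l = -1377$ ($l = - 3 \left(-17\right) 27 \left(-1\right) = - 3 \left(\left(-459\right) \left(-1\right)\right) = \left(-3\right) 459 = -1377$)
$\sqrt{35684 + \frac{-10553 - 8376}{l - 5129}} = \sqrt{35684 + \frac{-10553 - 8376}{-1377 - 5129}} = \sqrt{35684 - \frac{18929}{-6506}} = \sqrt{35684 - - \frac{18929}{6506}} = \sqrt{35684 + \frac{18929}{6506}} = \sqrt{\frac{232179033}{6506}} = \frac{\sqrt{1510556788698}}{6506}$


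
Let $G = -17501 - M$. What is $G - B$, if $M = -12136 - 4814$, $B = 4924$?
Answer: $-5475$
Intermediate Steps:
$M = -16950$
$G = -551$ ($G = -17501 - -16950 = -17501 + 16950 = -551$)
$G - B = -551 - 4924 = -5475$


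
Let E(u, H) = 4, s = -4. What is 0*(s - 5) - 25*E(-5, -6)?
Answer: -100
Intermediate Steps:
0*(s - 5) - 25*E(-5, -6) = 0*(-4 - 5) - 25*4 = 0*(-9) - 100 = 0 - 100 = -100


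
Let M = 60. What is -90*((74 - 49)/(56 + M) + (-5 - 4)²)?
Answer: -423945/58 ≈ -7309.4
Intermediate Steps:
-90*((74 - 49)/(56 + M) + (-5 - 4)²) = -90*((74 - 49)/(56 + 60) + (-5 - 4)²) = -90*(25/116 + (-9)²) = -90*(25*(1/116) + 81) = -90*(25/116 + 81) = -90*9421/116 = -423945/58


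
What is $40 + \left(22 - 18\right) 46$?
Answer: $224$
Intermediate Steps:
$40 + \left(22 - 18\right) 46 = 40 + 4 \cdot 46 = 40 + 184 = 224$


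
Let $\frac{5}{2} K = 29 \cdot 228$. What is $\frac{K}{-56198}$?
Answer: $- \frac{6612}{140495} \approx -0.047062$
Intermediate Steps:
$K = \frac{13224}{5}$ ($K = \frac{2 \cdot 29 \cdot 228}{5} = \frac{2}{5} \cdot 6612 = \frac{13224}{5} \approx 2644.8$)
$\frac{K}{-56198} = \frac{13224}{5 \left(-56198\right)} = \frac{13224}{5} \left(- \frac{1}{56198}\right) = - \frac{6612}{140495}$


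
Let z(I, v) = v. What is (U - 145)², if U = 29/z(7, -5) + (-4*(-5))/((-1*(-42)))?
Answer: 249134656/11025 ≈ 22597.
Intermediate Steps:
U = -559/105 (U = 29/(-5) + (-4*(-5))/((-1*(-42))) = 29*(-⅕) + 20/42 = -29/5 + 20*(1/42) = -29/5 + 10/21 = -559/105 ≈ -5.3238)
(U - 145)² = (-559/105 - 145)² = (-15784/105)² = 249134656/11025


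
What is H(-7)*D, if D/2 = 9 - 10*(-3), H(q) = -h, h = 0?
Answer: 0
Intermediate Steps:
H(q) = 0 (H(q) = -1*0 = 0)
D = 78 (D = 2*(9 - 10*(-3)) = 2*(9 + 30) = 2*39 = 78)
H(-7)*D = 0*78 = 0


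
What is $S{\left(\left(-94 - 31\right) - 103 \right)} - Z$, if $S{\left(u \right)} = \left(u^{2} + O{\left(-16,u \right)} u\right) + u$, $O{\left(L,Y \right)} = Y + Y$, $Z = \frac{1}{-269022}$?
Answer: $\frac{41893181929}{269022} \approx 1.5572 \cdot 10^{5}$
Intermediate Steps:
$Z = - \frac{1}{269022} \approx -3.7172 \cdot 10^{-6}$
$O{\left(L,Y \right)} = 2 Y$
$S{\left(u \right)} = u + 3 u^{2}$ ($S{\left(u \right)} = \left(u^{2} + 2 u u\right) + u = \left(u^{2} + 2 u^{2}\right) + u = 3 u^{2} + u = u + 3 u^{2}$)
$S{\left(\left(-94 - 31\right) - 103 \right)} - Z = \left(\left(-94 - 31\right) - 103\right) \left(1 + 3 \left(\left(-94 - 31\right) - 103\right)\right) - - \frac{1}{269022} = \left(-125 - 103\right) \left(1 + 3 \left(-125 - 103\right)\right) + \frac{1}{269022} = - 228 \left(1 + 3 \left(-228\right)\right) + \frac{1}{269022} = - 228 \left(1 - 684\right) + \frac{1}{269022} = \left(-228\right) \left(-683\right) + \frac{1}{269022} = 155724 + \frac{1}{269022} = \frac{41893181929}{269022}$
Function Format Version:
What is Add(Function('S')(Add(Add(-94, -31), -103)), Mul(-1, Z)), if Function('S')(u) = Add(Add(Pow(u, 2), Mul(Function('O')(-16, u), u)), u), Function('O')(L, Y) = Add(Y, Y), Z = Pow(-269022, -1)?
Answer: Rational(41893181929, 269022) ≈ 1.5572e+5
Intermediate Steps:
Z = Rational(-1, 269022) ≈ -3.7172e-6
Function('O')(L, Y) = Mul(2, Y)
Function('S')(u) = Add(u, Mul(3, Pow(u, 2))) (Function('S')(u) = Add(Add(Pow(u, 2), Mul(Mul(2, u), u)), u) = Add(Add(Pow(u, 2), Mul(2, Pow(u, 2))), u) = Add(Mul(3, Pow(u, 2)), u) = Add(u, Mul(3, Pow(u, 2))))
Add(Function('S')(Add(Add(-94, -31), -103)), Mul(-1, Z)) = Add(Mul(Add(Add(-94, -31), -103), Add(1, Mul(3, Add(Add(-94, -31), -103)))), Mul(-1, Rational(-1, 269022))) = Add(Mul(Add(-125, -103), Add(1, Mul(3, Add(-125, -103)))), Rational(1, 269022)) = Add(Mul(-228, Add(1, Mul(3, -228))), Rational(1, 269022)) = Add(Mul(-228, Add(1, -684)), Rational(1, 269022)) = Add(Mul(-228, -683), Rational(1, 269022)) = Add(155724, Rational(1, 269022)) = Rational(41893181929, 269022)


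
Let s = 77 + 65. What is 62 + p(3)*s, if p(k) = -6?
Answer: -790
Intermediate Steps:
s = 142
62 + p(3)*s = 62 - 6*142 = 62 - 852 = -790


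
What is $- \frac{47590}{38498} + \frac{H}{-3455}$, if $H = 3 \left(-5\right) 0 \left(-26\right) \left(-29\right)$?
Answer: $- \frac{23795}{19249} \approx -1.2362$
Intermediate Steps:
$H = 0$ ($H = \left(-15\right) 0 \left(-26\right) \left(-29\right) = 0 \left(-26\right) \left(-29\right) = 0 \left(-29\right) = 0$)
$- \frac{47590}{38498} + \frac{H}{-3455} = - \frac{47590}{38498} + \frac{0}{-3455} = \left(-47590\right) \frac{1}{38498} + 0 \left(- \frac{1}{3455}\right) = - \frac{23795}{19249} + 0 = - \frac{23795}{19249}$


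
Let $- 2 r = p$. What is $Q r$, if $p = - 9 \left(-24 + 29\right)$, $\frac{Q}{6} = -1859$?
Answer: $-250965$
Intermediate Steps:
$Q = -11154$ ($Q = 6 \left(-1859\right) = -11154$)
$p = -45$ ($p = \left(-9\right) 5 = -45$)
$r = \frac{45}{2}$ ($r = \left(- \frac{1}{2}\right) \left(-45\right) = \frac{45}{2} \approx 22.5$)
$Q r = \left(-11154\right) \frac{45}{2} = -250965$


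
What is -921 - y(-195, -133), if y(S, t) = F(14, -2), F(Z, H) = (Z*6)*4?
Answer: -1257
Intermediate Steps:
F(Z, H) = 24*Z (F(Z, H) = (6*Z)*4 = 24*Z)
y(S, t) = 336 (y(S, t) = 24*14 = 336)
-921 - y(-195, -133) = -921 - 1*336 = -921 - 336 = -1257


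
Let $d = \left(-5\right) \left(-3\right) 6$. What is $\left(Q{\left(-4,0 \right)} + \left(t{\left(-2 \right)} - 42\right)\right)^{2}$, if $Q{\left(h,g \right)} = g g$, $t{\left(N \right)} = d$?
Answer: $2304$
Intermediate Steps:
$d = 90$ ($d = 15 \cdot 6 = 90$)
$t{\left(N \right)} = 90$
$Q{\left(h,g \right)} = g^{2}$
$\left(Q{\left(-4,0 \right)} + \left(t{\left(-2 \right)} - 42\right)\right)^{2} = \left(0^{2} + \left(90 - 42\right)\right)^{2} = \left(0 + 48\right)^{2} = 48^{2} = 2304$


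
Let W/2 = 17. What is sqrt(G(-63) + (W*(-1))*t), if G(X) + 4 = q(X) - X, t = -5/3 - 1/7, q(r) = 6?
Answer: sqrt(55797)/21 ≈ 11.248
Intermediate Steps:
W = 34 (W = 2*17 = 34)
t = -38/21 (t = -5*1/3 - 1*1/7 = -5/3 - 1/7 = -38/21 ≈ -1.8095)
G(X) = 2 - X (G(X) = -4 + (6 - X) = 2 - X)
sqrt(G(-63) + (W*(-1))*t) = sqrt((2 - 1*(-63)) + (34*(-1))*(-38/21)) = sqrt((2 + 63) - 34*(-38/21)) = sqrt(65 + 1292/21) = sqrt(2657/21) = sqrt(55797)/21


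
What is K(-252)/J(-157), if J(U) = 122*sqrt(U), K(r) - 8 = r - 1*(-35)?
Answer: 209*I*sqrt(157)/19154 ≈ 0.13672*I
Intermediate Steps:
K(r) = 43 + r (K(r) = 8 + (r - 1*(-35)) = 8 + (r + 35) = 8 + (35 + r) = 43 + r)
K(-252)/J(-157) = (43 - 252)/((122*sqrt(-157))) = -209*(-I*sqrt(157)/19154) = -(-209)*I*sqrt(157)/19154 = 209*I*sqrt(157)/19154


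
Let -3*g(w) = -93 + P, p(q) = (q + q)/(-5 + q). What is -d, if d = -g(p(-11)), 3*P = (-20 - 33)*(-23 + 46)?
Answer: 1498/9 ≈ 166.44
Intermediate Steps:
P = -1219/3 (P = ((-20 - 33)*(-23 + 46))/3 = (-53*23)/3 = (⅓)*(-1219) = -1219/3 ≈ -406.33)
p(q) = 2*q/(-5 + q) (p(q) = (2*q)/(-5 + q) = 2*q/(-5 + q))
g(w) = 1498/9 (g(w) = -(-93 - 1219/3)/3 = -⅓*(-1498/3) = 1498/9)
d = -1498/9 (d = -1*1498/9 = -1498/9 ≈ -166.44)
-d = -1*(-1498/9) = 1498/9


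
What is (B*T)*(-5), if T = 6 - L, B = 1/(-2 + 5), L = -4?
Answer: -50/3 ≈ -16.667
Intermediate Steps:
B = ⅓ (B = 1/3 = ⅓ ≈ 0.33333)
T = 10 (T = 6 - 1*(-4) = 6 + 4 = 10)
(B*T)*(-5) = ((⅓)*10)*(-5) = (10/3)*(-5) = -50/3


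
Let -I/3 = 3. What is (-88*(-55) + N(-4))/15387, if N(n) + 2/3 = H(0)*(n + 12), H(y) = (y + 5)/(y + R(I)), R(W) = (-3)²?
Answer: 43594/138483 ≈ 0.31480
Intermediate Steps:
I = -9 (I = -3*3 = -9)
R(W) = 9
H(y) = (5 + y)/(9 + y) (H(y) = (y + 5)/(y + 9) = (5 + y)/(9 + y))
N(n) = 6 + 5*n/9 (N(n) = -⅔ + ((5 + 0)/(9 + 0))*(n + 12) = -⅔ + (5/9)*(12 + n) = -⅔ + ((⅑)*5)*(12 + n) = -⅔ + 5*(12 + n)/9 = -⅔ + (20/3 + 5*n/9) = 6 + 5*n/9)
(-88*(-55) + N(-4))/15387 = (-88*(-55) + (6 + (5/9)*(-4)))/15387 = (4840 + (6 - 20/9))*(1/15387) = (4840 + 34/9)*(1/15387) = (43594/9)*(1/15387) = 43594/138483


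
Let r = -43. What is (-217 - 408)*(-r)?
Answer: -26875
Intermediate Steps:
(-217 - 408)*(-r) = (-217 - 408)*(-1*(-43)) = -625*43 = -26875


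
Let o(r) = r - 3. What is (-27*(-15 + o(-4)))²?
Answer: 352836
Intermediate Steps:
o(r) = -3 + r
(-27*(-15 + o(-4)))² = (-27*(-15 + (-3 - 4)))² = (-27*(-15 - 7))² = (-27*(-22))² = 594² = 352836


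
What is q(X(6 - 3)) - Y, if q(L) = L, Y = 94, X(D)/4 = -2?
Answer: -102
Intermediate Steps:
X(D) = -8 (X(D) = 4*(-2) = -8)
q(X(6 - 3)) - Y = -8 - 1*94 = -8 - 94 = -102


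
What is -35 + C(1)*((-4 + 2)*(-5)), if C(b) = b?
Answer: -25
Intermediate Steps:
-35 + C(1)*((-4 + 2)*(-5)) = -35 + 1*((-4 + 2)*(-5)) = -35 + 1*(-2*(-5)) = -35 + 1*10 = -35 + 10 = -25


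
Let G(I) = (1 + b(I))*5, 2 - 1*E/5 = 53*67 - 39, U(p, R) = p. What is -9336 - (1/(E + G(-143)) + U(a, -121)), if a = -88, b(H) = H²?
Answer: -783305601/84700 ≈ -9248.0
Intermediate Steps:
E = -17550 (E = 10 - 5*(53*67 - 39) = 10 - 5*(3551 - 39) = 10 - 5*3512 = 10 - 17560 = -17550)
G(I) = 5 + 5*I² (G(I) = (1 + I²)*5 = 5 + 5*I²)
-9336 - (1/(E + G(-143)) + U(a, -121)) = -9336 - (1/(-17550 + (5 + 5*(-143)²)) - 88) = -9336 - (1/(-17550 + (5 + 5*20449)) - 88) = -9336 - (1/(-17550 + (5 + 102245)) - 88) = -9336 - (1/(-17550 + 102250) - 88) = -9336 - (1/84700 - 88) = -9336 - 1*(-7453599/84700) = -9336 + 7453599/84700 = -783305601/84700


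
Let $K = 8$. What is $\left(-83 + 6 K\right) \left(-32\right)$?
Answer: $1120$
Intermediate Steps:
$\left(-83 + 6 K\right) \left(-32\right) = \left(-83 + 6 \cdot 8\right) \left(-32\right) = \left(-83 + 48\right) \left(-32\right) = \left(-35\right) \left(-32\right) = 1120$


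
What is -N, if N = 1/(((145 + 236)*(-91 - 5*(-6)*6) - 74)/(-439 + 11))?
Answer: 428/33835 ≈ 0.012650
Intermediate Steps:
N = -428/33835 (N = 1/((381*(-91 + 30*6) - 74)/(-428)) = 1/((381*(-91 + 180) - 74)*(-1/428)) = 1/((381*89 - 74)*(-1/428)) = 1/((33909 - 74)*(-1/428)) = 1/(33835*(-1/428)) = 1/(-33835/428) = -428/33835 ≈ -0.012650)
-N = -1*(-428/33835) = 428/33835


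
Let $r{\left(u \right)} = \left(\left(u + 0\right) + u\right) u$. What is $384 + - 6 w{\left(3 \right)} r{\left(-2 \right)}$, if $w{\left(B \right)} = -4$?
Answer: $576$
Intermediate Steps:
$r{\left(u \right)} = 2 u^{2}$ ($r{\left(u \right)} = \left(u + u\right) u = 2 u u = 2 u^{2}$)
$384 + - 6 w{\left(3 \right)} r{\left(-2 \right)} = 384 + \left(-6\right) \left(-4\right) 2 \left(-2\right)^{2} = 384 + 24 \cdot 2 \cdot 4 = 384 + 24 \cdot 8 = 384 + 192 = 576$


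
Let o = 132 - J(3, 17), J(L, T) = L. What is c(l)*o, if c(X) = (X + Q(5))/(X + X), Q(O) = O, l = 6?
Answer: 473/4 ≈ 118.25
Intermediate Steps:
c(X) = (5 + X)/(2*X) (c(X) = (X + 5)/(X + X) = (5 + X)/((2*X)) = (5 + X)*(1/(2*X)) = (5 + X)/(2*X))
o = 129 (o = 132 - 1*3 = 132 - 3 = 129)
c(l)*o = ((½)*(5 + 6)/6)*129 = ((½)*(⅙)*11)*129 = (11/12)*129 = 473/4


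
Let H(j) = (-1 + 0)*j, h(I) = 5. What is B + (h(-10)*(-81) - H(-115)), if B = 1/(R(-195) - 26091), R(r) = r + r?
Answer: -13770121/26481 ≈ -520.00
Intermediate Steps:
R(r) = 2*r
H(j) = -j
B = -1/26481 (B = 1/(2*(-195) - 26091) = 1/(-390 - 26091) = 1/(-26481) = -1/26481 ≈ -3.7763e-5)
B + (h(-10)*(-81) - H(-115)) = -1/26481 + (5*(-81) - (-1)*(-115)) = -1/26481 + (-405 - 1*115) = -1/26481 + (-405 - 115) = -1/26481 - 520 = -13770121/26481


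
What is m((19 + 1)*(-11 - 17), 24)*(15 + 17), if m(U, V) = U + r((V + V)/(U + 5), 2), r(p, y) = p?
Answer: -3315712/185 ≈ -17923.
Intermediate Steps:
m(U, V) = U + 2*V/(5 + U) (m(U, V) = U + (V + V)/(U + 5) = U + (2*V)/(5 + U) = U + 2*V/(5 + U))
m((19 + 1)*(-11 - 17), 24)*(15 + 17) = ((2*24 + ((19 + 1)*(-11 - 17))*(5 + (19 + 1)*(-11 - 17)))/(5 + (19 + 1)*(-11 - 17)))*(15 + 17) = ((48 + (20*(-28))*(5 + 20*(-28)))/(5 + 20*(-28)))*32 = ((48 - 560*(5 - 560))/(5 - 560))*32 = ((48 - 560*(-555))/(-555))*32 = -(48 + 310800)/555*32 = -1/555*310848*32 = -103616/185*32 = -3315712/185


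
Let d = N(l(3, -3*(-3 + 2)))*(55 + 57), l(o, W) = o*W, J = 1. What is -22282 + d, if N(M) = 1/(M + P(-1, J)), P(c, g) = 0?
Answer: -200426/9 ≈ -22270.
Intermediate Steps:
l(o, W) = W*o
N(M) = 1/M (N(M) = 1/(M + 0) = 1/M)
d = 112/9 (d = (55 + 57)/((-3*(-3 + 2)*3)) = 112/(-3*(-1)*3) = 112/(3*3) = 112/9 ≈ 12.444)
-22282 + d = -22282 + 112/9 = -200426/9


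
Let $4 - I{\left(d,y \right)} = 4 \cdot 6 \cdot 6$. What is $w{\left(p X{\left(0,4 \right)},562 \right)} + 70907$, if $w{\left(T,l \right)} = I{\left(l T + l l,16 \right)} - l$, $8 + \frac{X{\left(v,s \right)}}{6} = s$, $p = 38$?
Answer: $70205$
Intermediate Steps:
$I{\left(d,y \right)} = -140$ ($I{\left(d,y \right)} = 4 - 4 \cdot 6 \cdot 6 = 4 - 24 \cdot 6 = 4 - 144 = -140$)
$X{\left(v,s \right)} = -48 + 6 s$
$w{\left(T,l \right)} = -140 - l$
$w{\left(p X{\left(0,4 \right)},562 \right)} + 70907 = \left(-140 - 562\right) + 70907 = -702 + 70907 = 70205$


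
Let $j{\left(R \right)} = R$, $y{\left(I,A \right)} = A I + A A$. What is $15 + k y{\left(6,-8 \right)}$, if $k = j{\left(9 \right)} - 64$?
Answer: $-865$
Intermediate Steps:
$y{\left(I,A \right)} = A^{2} + A I$ ($y{\left(I,A \right)} = A I + A^{2} = A^{2} + A I$)
$k = -55$ ($k = 9 - 64 = -55$)
$15 + k y{\left(6,-8 \right)} = 15 - 55 \left(- 8 \left(-8 + 6\right)\right) = 15 - 55 \left(\left(-8\right) \left(-2\right)\right) = 15 - 880 = -865$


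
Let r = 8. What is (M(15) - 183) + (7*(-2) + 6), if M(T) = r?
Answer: -183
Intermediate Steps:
M(T) = 8
(M(15) - 183) + (7*(-2) + 6) = (8 - 183) + (7*(-2) + 6) = -175 + (-14 + 6) = -175 - 8 = -183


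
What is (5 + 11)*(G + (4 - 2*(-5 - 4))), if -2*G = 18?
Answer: 208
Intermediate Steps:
G = -9 (G = -½*18 = -9)
(5 + 11)*(G + (4 - 2*(-5 - 4))) = (5 + 11)*(-9 + (4 - 2*(-5 - 4))) = 16*(-9 + (4 - 2*(-9))) = 16*(-9 + (4 - 1*(-18))) = 16*(-9 + (4 + 18)) = 16*(-9 + 22) = 16*13 = 208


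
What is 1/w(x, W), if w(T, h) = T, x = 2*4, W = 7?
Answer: ⅛ ≈ 0.12500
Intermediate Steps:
x = 8
1/w(x, W) = 1/8 = ⅛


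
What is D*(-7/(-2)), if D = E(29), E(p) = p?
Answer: 203/2 ≈ 101.50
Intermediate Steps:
D = 29
D*(-7/(-2)) = 29*(-7/(-2)) = 29*(-7*(-½)) = 29*(7/2) = 203/2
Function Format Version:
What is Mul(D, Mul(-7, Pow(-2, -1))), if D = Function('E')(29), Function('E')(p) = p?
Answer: Rational(203, 2) ≈ 101.50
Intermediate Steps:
D = 29
Mul(D, Mul(-7, Pow(-2, -1))) = Mul(29, Mul(-7, Pow(-2, -1))) = Mul(29, Mul(-7, Rational(-1, 2))) = Mul(29, Rational(7, 2)) = Rational(203, 2)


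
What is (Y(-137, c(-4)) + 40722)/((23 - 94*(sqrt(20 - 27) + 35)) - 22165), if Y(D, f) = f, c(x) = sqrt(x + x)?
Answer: (-sqrt(2) + 20361*I)/(-12716*I + 47*sqrt(7)) ≈ -1.6011 + 0.015546*I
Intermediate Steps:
c(x) = sqrt(2)*sqrt(x) (c(x) = sqrt(2*x) = sqrt(2)*sqrt(x))
(Y(-137, c(-4)) + 40722)/((23 - 94*(sqrt(20 - 27) + 35)) - 22165) = (sqrt(2)*sqrt(-4) + 40722)/((23 - 94*(sqrt(20 - 27) + 35)) - 22165) = (sqrt(2)*(2*I) + 40722)/((23 - 94*(sqrt(-7) + 35)) - 22165) = (2*I*sqrt(2) + 40722)/((23 - 94*(I*sqrt(7) + 35)) - 22165) = (40722 + 2*I*sqrt(2))/((23 - 94*(35 + I*sqrt(7))) - 22165) = (40722 + 2*I*sqrt(2))/((23 + (-3290 - 94*I*sqrt(7))) - 22165) = (40722 + 2*I*sqrt(2))/((-3267 - 94*I*sqrt(7)) - 22165) = (40722 + 2*I*sqrt(2))/(-25432 - 94*I*sqrt(7))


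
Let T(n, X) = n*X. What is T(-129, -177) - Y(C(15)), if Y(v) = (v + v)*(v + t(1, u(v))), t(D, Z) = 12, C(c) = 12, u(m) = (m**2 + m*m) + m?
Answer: 22257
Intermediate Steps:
u(m) = m + 2*m**2 (u(m) = (m**2 + m**2) + m = 2*m**2 + m = m + 2*m**2)
T(n, X) = X*n
Y(v) = 2*v*(12 + v) (Y(v) = (v + v)*(v + 12) = (2*v)*(12 + v) = 2*v*(12 + v))
T(-129, -177) - Y(C(15)) = -177*(-129) - 2*12*(12 + 12) = 22833 - 2*12*24 = 22833 - 1*576 = 22833 - 576 = 22257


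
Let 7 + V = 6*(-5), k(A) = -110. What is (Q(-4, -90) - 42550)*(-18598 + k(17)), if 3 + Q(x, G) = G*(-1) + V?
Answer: 795090000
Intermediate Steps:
V = -37 (V = -7 + 6*(-5) = -7 - 30 = -37)
Q(x, G) = -40 - G (Q(x, G) = -3 + (G*(-1) - 37) = -3 + (-G - 37) = -3 + (-37 - G) = -40 - G)
(Q(-4, -90) - 42550)*(-18598 + k(17)) = ((-40 - 1*(-90)) - 42550)*(-18598 - 110) = ((-40 + 90) - 42550)*(-18708) = (50 - 42550)*(-18708) = -42500*(-18708) = 795090000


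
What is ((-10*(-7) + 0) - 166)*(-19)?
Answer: 1824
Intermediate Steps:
((-10*(-7) + 0) - 166)*(-19) = ((70 + 0) - 166)*(-19) = (70 - 166)*(-19) = -96*(-19) = 1824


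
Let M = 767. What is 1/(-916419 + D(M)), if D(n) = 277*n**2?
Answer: 1/162039634 ≈ 6.1713e-9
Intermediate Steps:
1/(-916419 + D(M)) = 1/(-916419 + 277*767**2) = 1/(-916419 + 277*588289) = 1/(-916419 + 162956053) = 1/162039634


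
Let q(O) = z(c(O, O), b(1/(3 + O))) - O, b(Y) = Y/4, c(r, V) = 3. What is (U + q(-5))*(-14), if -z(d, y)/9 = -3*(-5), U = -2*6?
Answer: 1988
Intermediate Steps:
U = -12
b(Y) = Y/4 (b(Y) = Y*(1/4) = Y/4)
z(d, y) = -135 (z(d, y) = -(-27)*(-5) = -9*15 = -135)
q(O) = -135 - O
(U + q(-5))*(-14) = (-12 + (-135 - 1*(-5)))*(-14) = (-12 + (-135 + 5))*(-14) = (-12 - 130)*(-14) = -142*(-14) = 1988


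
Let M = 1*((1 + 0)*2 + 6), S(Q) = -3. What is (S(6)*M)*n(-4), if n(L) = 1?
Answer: -24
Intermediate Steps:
M = 8 (M = 1*(1*2 + 6) = 1*(2 + 6) = 1*8 = 8)
(S(6)*M)*n(-4) = -3*8*1 = -24*1 = -24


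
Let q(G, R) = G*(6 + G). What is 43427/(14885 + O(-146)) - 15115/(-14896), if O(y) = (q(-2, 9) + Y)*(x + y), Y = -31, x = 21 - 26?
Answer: 480443801/154724752 ≈ 3.1052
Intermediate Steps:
x = -5
O(y) = 195 - 39*y (O(y) = (-2*(6 - 2) - 31)*(-5 + y) = (-2*4 - 31)*(-5 + y) = (-8 - 31)*(-5 + y) = -39*(-5 + y) = 195 - 39*y)
43427/(14885 + O(-146)) - 15115/(-14896) = 43427/(14885 + (195 - 39*(-146))) - 15115/(-14896) = 43427/(14885 + (195 + 5694)) - 15115*(-1/14896) = 43427/(14885 + 5889) + 15115/14896 = 43427/20774 + 15115/14896 = 480443801/154724752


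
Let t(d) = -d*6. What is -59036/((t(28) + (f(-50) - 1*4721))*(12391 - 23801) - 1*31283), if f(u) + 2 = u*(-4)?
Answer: -59036/53493027 ≈ -0.0011036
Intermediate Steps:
f(u) = -2 - 4*u (f(u) = -2 + u*(-4) = -2 - 4*u)
t(d) = -6*d
-59036/((t(28) + (f(-50) - 1*4721))*(12391 - 23801) - 1*31283) = -59036/((-6*28 + ((-2 - 4*(-50)) - 1*4721))*(12391 - 23801) - 1*31283) = -59036/((-168 + ((-2 + 200) - 4721))*(-11410) - 31283) = -59036/((-168 + (198 - 4721))*(-11410) - 31283) = -59036/((-168 - 4523)*(-11410) - 31283) = -59036/(-4691*(-11410) - 31283) = -59036/(53524310 - 31283) = -59036/53493027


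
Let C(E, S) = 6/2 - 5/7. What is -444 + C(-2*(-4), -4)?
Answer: -3092/7 ≈ -441.71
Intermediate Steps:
C(E, S) = 16/7 (C(E, S) = 6*(½) - 5*⅐ = 3 - 5/7 = 16/7)
-444 + C(-2*(-4), -4) = -444 + 16/7 = -3092/7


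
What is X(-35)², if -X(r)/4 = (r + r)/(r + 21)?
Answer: 400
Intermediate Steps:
X(r) = -8*r/(21 + r) (X(r) = -4*(r + r)/(r + 21) = -4*2*r/(21 + r) = -8*r/(21 + r))
X(-35)² = (-8*(-35)/(21 - 35))² = (-8*(-35)/(-14))² = (-8*(-35)*(-1/14))² = (-20)² = 400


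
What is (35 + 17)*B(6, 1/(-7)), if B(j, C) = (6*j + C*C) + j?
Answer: 107068/49 ≈ 2185.1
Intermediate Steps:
B(j, C) = C² + 7*j (B(j, C) = (6*j + C²) + j = (C² + 6*j) + j = C² + 7*j)
(35 + 17)*B(6, 1/(-7)) = (35 + 17)*((1/(-7))² + 7*6) = 52*((-⅐)² + 42) = 52*(1/49 + 42) = 52*(2059/49) = 107068/49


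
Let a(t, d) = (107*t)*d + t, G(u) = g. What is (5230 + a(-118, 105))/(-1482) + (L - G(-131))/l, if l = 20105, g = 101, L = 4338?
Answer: 340478258/381995 ≈ 891.32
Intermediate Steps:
G(u) = 101
a(t, d) = t + 107*d*t (a(t, d) = 107*d*t + t = t + 107*d*t)
(5230 + a(-118, 105))/(-1482) + (L - G(-131))/l = (5230 - 118*(1 + 107*105))/(-1482) + (4338 - 1*101)/20105 = (5230 - 118*(1 + 11235))*(-1/1482) + (4338 - 101)*(1/20105) = (5230 - 118*11236)*(-1/1482) + 4237*(1/20105) = (5230 - 1325848)*(-1/1482) + 4237/20105 = -1320618*(-1/1482) + 4237/20105 = 16931/19 + 4237/20105 = 340478258/381995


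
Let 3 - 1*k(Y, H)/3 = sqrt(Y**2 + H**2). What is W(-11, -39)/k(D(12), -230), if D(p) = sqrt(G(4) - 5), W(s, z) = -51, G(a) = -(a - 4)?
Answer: 51/52886 + 17*sqrt(52895)/52886 ≈ 0.074893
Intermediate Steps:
G(a) = 4 - a (G(a) = -(-4 + a) = 4 - a)
D(p) = I*sqrt(5) (D(p) = sqrt((4 - 1*4) - 5) = sqrt((4 - 4) - 5) = sqrt(0 - 5) = sqrt(-5) = I*sqrt(5))
k(Y, H) = 9 - 3*sqrt(H**2 + Y**2) (k(Y, H) = 9 - 3*sqrt(Y**2 + H**2) = 9 - 3*sqrt(H**2 + Y**2))
W(-11, -39)/k(D(12), -230) = -51/(9 - 3*sqrt((-230)**2 + (I*sqrt(5))**2)) = -51/(9 - 3*sqrt(52900 - 5)) = -51/(9 - 3*sqrt(52895))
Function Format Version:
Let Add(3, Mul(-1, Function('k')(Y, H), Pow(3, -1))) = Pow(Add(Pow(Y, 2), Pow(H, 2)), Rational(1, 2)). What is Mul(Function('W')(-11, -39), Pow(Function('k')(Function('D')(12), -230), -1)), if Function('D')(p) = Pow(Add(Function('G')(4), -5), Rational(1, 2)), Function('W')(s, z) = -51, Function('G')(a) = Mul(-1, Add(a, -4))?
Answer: Add(Rational(51, 52886), Mul(Rational(17, 52886), Pow(52895, Rational(1, 2)))) ≈ 0.074893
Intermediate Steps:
Function('G')(a) = Add(4, Mul(-1, a)) (Function('G')(a) = Mul(-1, Add(-4, a)) = Add(4, Mul(-1, a)))
Function('D')(p) = Mul(I, Pow(5, Rational(1, 2))) (Function('D')(p) = Pow(Add(Add(4, Mul(-1, 4)), -5), Rational(1, 2)) = Pow(Add(Add(4, -4), -5), Rational(1, 2)) = Pow(Add(0, -5), Rational(1, 2)) = Pow(-5, Rational(1, 2)) = Mul(I, Pow(5, Rational(1, 2))))
Function('k')(Y, H) = Add(9, Mul(-3, Pow(Add(Pow(H, 2), Pow(Y, 2)), Rational(1, 2)))) (Function('k')(Y, H) = Add(9, Mul(-3, Pow(Add(Pow(Y, 2), Pow(H, 2)), Rational(1, 2)))) = Add(9, Mul(-3, Pow(Add(Pow(H, 2), Pow(Y, 2)), Rational(1, 2)))))
Mul(Function('W')(-11, -39), Pow(Function('k')(Function('D')(12), -230), -1)) = Mul(-51, Pow(Add(9, Mul(-3, Pow(Add(Pow(-230, 2), Pow(Mul(I, Pow(5, Rational(1, 2))), 2)), Rational(1, 2)))), -1)) = Mul(-51, Pow(Add(9, Mul(-3, Pow(Add(52900, -5), Rational(1, 2)))), -1)) = Mul(-51, Pow(Add(9, Mul(-3, Pow(52895, Rational(1, 2)))), -1))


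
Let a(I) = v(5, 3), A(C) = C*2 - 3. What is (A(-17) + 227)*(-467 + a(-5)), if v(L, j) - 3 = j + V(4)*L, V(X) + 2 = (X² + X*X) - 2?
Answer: -60990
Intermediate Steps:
A(C) = -3 + 2*C (A(C) = 2*C - 3 = -3 + 2*C)
V(X) = -4 + 2*X² (V(X) = -2 + ((X² + X*X) - 2) = -2 + ((X² + X²) - 2) = -2 + (2*X² - 2) = -2 + (-2 + 2*X²) = -4 + 2*X²)
v(L, j) = 3 + j + 28*L (v(L, j) = 3 + (j + (-4 + 2*4²)*L) = 3 + (j + (-4 + 2*16)*L) = 3 + (j + (-4 + 32)*L) = 3 + (j + 28*L) = 3 + j + 28*L)
a(I) = 146 (a(I) = 3 + 3 + 28*5 = 3 + 3 + 140 = 146)
(A(-17) + 227)*(-467 + a(-5)) = ((-3 + 2*(-17)) + 227)*(-467 + 146) = ((-3 - 34) + 227)*(-321) = (-37 + 227)*(-321) = 190*(-321) = -60990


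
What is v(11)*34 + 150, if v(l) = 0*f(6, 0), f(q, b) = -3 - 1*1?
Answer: 150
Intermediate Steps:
f(q, b) = -4 (f(q, b) = -3 - 1 = -4)
v(l) = 0 (v(l) = 0*(-4) = 0)
v(11)*34 + 150 = 0*34 + 150 = 0 + 150 = 150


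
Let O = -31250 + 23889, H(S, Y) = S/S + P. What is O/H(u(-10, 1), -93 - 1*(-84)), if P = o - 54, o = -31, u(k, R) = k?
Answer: 7361/84 ≈ 87.631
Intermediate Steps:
P = -85 (P = -31 - 54 = -85)
H(S, Y) = -84 (H(S, Y) = S/S - 85 = 1 - 85 = -84)
O = -7361
O/H(u(-10, 1), -93 - 1*(-84)) = -7361/(-84) = -7361*(-1/84) = 7361/84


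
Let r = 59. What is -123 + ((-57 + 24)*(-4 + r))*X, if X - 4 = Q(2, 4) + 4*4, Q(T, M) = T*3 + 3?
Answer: -52758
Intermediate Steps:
Q(T, M) = 3 + 3*T (Q(T, M) = 3*T + 3 = 3 + 3*T)
X = 29 (X = 4 + ((3 + 3*2) + 4*4) = 4 + ((3 + 6) + 16) = 4 + (9 + 16) = 4 + 25 = 29)
-123 + ((-57 + 24)*(-4 + r))*X = -123 + ((-57 + 24)*(-4 + 59))*29 = -123 - 33*55*29 = -123 - 1815*29 = -123 - 52635 = -52758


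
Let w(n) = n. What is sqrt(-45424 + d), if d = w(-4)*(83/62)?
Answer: I*sqrt(43657610)/31 ≈ 213.14*I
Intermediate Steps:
d = -166/31 (d = -332/62 = -4*83/62 = -166/31 ≈ -5.3548)
sqrt(-45424 + d) = sqrt(-45424 - 166/31) = sqrt(-1408310/31) = I*sqrt(43657610)/31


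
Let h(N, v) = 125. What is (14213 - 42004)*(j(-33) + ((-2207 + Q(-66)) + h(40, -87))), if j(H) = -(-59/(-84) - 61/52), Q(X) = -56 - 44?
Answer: 33102276965/546 ≈ 6.0627e+7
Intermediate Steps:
Q(X) = -100
j(H) = 257/546 (j(H) = -(-59*(-1/84) - 61*1/52) = -(59/84 - 61/52) = -1*(-257/546) = 257/546)
(14213 - 42004)*(j(-33) + ((-2207 + Q(-66)) + h(40, -87))) = (14213 - 42004)*(257/546 + ((-2207 - 100) + 125)) = -27791*(257/546 + (-2307 + 125)) = -27791*(257/546 - 2182) = -27791*(-1191115/546) = 33102276965/546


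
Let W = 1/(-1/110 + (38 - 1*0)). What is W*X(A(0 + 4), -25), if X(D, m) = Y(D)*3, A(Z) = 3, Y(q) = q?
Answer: 330/1393 ≈ 0.23690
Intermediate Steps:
W = 110/4179 (W = 1/(-1*1/110 + (38 + 0)) = 1/(-1/110 + 38) = 1/(4179/110) = 110/4179 ≈ 0.026322)
X(D, m) = 3*D (X(D, m) = D*3 = 3*D)
W*X(A(0 + 4), -25) = 110*(3*3)/4179 = (110/4179)*9 = 330/1393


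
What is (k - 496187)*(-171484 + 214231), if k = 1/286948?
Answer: -6086312186404425/286948 ≈ -2.1210e+10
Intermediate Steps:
k = 1/286948 ≈ 3.4850e-6
(k - 496187)*(-171484 + 214231) = (1/286948 - 496187)*(-171484 + 214231) = -142379867275/286948*42747 = -6086312186404425/286948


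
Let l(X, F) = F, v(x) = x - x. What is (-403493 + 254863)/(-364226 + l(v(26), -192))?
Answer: 74315/182209 ≈ 0.40786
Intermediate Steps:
v(x) = 0
(-403493 + 254863)/(-364226 + l(v(26), -192)) = (-403493 + 254863)/(-364226 - 192) = -148630/(-364418) = -148630*(-1/364418) = 74315/182209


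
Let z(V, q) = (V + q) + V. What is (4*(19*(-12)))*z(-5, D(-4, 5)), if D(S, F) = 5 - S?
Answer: 912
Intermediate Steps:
z(V, q) = q + 2*V
(4*(19*(-12)))*z(-5, D(-4, 5)) = (4*(19*(-12)))*((5 - 1*(-4)) + 2*(-5)) = (4*(-228))*((5 + 4) - 10) = -912*(9 - 10) = -912*(-1) = 912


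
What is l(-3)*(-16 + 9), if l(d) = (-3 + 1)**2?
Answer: -28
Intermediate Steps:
l(d) = 4 (l(d) = (-2)**2 = 4)
l(-3)*(-16 + 9) = 4*(-16 + 9) = 4*(-7) = -28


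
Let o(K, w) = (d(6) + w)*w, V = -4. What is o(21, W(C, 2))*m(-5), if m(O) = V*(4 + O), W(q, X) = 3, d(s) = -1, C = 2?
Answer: 24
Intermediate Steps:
o(K, w) = w*(-1 + w) (o(K, w) = (-1 + w)*w = w*(-1 + w))
m(O) = -16 - 4*O (m(O) = -4*(4 + O) = -16 - 4*O)
o(21, W(C, 2))*m(-5) = (3*(-1 + 3))*(-16 - 4*(-5)) = (3*2)*(-16 + 20) = 6*4 = 24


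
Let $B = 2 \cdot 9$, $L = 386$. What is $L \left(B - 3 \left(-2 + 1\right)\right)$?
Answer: $8106$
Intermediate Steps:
$B = 18$
$L \left(B - 3 \left(-2 + 1\right)\right) = 386 \left(18 - 3 \left(-2 + 1\right)\right) = 386 \left(18 - -3\right) = 386 \left(18 + 3\right) = 386 \cdot 21 = 8106$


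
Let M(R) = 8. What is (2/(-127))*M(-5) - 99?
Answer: -12589/127 ≈ -99.126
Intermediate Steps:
(2/(-127))*M(-5) - 99 = (2/(-127))*8 - 99 = (2*(-1/127))*8 - 99 = -2/127*8 - 99 = -16/127 - 99 = -12589/127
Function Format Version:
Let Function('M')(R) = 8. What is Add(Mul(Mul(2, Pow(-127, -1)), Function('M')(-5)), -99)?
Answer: Rational(-12589, 127) ≈ -99.126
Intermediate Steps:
Add(Mul(Mul(2, Pow(-127, -1)), Function('M')(-5)), -99) = Add(Mul(Mul(2, Pow(-127, -1)), 8), -99) = Add(Mul(Mul(2, Rational(-1, 127)), 8), -99) = Add(Mul(Rational(-2, 127), 8), -99) = Add(Rational(-16, 127), -99) = Rational(-12589, 127)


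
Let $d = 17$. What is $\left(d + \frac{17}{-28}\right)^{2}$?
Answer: $\frac{210681}{784} \approx 268.73$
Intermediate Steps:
$\left(d + \frac{17}{-28}\right)^{2} = \left(17 + \frac{17}{-28}\right)^{2} = \left(17 + 17 \left(- \frac{1}{28}\right)\right)^{2} = \left(17 - \frac{17}{28}\right)^{2} = \left(\frac{459}{28}\right)^{2} = \frac{210681}{784}$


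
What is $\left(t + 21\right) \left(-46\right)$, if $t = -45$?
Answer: $1104$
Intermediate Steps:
$\left(t + 21\right) \left(-46\right) = \left(-45 + 21\right) \left(-46\right) = \left(-24\right) \left(-46\right) = 1104$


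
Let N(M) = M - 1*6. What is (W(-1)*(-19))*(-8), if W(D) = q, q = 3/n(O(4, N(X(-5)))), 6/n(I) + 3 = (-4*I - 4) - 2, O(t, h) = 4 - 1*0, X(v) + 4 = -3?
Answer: -1900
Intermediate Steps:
X(v) = -7 (X(v) = -4 - 3 = -7)
N(M) = -6 + M (N(M) = M - 6 = -6 + M)
O(t, h) = 4 (O(t, h) = 4 + 0 = 4)
n(I) = 6/(-9 - 4*I) (n(I) = 6/(-3 + ((-4*I - 4) - 2)) = 6/(-3 + ((-4 - 4*I) - 2)) = 6/(-3 + (-6 - 4*I)) = 6/(-9 - 4*I))
q = -25/2 (q = 3/((-6/(9 + 4*4))) = 3/((-6/(9 + 16))) = 3/((-6/25)) = 3/((-6*1/25)) = 3/(-6/25) = 3*(-25/6) = -25/2 ≈ -12.500)
W(D) = -25/2
(W(-1)*(-19))*(-8) = -25/2*(-19)*(-8) = (475/2)*(-8) = -1900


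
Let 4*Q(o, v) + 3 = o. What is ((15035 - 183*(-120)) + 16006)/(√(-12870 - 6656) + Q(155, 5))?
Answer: 111891/1165 - 5889*I*√19526/2330 ≈ 96.044 - 353.18*I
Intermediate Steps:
Q(o, v) = -¾ + o/4
((15035 - 183*(-120)) + 16006)/(√(-12870 - 6656) + Q(155, 5)) = ((15035 - 183*(-120)) + 16006)/(√(-12870 - 6656) + (-¾ + (¼)*155)) = ((15035 - 1*(-21960)) + 16006)/(√(-19526) + (-¾ + 155/4)) = ((15035 + 21960) + 16006)/(I*√19526 + 38) = (36995 + 16006)/(38 + I*√19526) = 53001/(38 + I*√19526)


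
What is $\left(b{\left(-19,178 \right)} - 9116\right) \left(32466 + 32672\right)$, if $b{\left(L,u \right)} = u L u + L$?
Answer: $-39807851078$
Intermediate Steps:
$b{\left(L,u \right)} = L + L u^{2}$ ($b{\left(L,u \right)} = L u u + L = L u^{2} + L = L + L u^{2}$)
$\left(b{\left(-19,178 \right)} - 9116\right) \left(32466 + 32672\right) = \left(- 19 \left(1 + 178^{2}\right) - 9116\right) \left(32466 + 32672\right) = \left(- 19 \left(1 + 31684\right) - 9116\right) 65138 = \left(\left(-19\right) 31685 - 9116\right) 65138 = \left(-602015 - 9116\right) 65138 = \left(-611131\right) 65138 = -39807851078$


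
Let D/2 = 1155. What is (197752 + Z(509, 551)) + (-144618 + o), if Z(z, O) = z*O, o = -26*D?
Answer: 273533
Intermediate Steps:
D = 2310 (D = 2*1155 = 2310)
o = -60060 (o = -26*2310 = -60060)
Z(z, O) = O*z
(197752 + Z(509, 551)) + (-144618 + o) = (197752 + 551*509) + (-144618 - 60060) = (197752 + 280459) - 204678 = 478211 - 204678 = 273533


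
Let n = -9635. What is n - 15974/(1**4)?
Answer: -25609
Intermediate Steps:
n - 15974/(1**4) = -9635 - 15974/(1**4) = -9635 - 15974/1 = -9635 - 15974*1 = -9635 - 15974 = -25609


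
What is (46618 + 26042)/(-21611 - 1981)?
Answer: -6055/1966 ≈ -3.0799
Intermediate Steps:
(46618 + 26042)/(-21611 - 1981) = 72660/(-23592) = 72660*(-1/23592) = -6055/1966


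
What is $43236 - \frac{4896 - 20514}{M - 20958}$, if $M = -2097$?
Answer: $\frac{332263454}{7685} \approx 43235.0$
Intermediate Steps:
$43236 - \frac{4896 - 20514}{M - 20958} = 43236 - \frac{4896 - 20514}{-2097 - 20958} = 43236 - - \frac{15618}{-23055} = 43236 - \left(-15618\right) \left(- \frac{1}{23055}\right) = 43236 - \frac{5206}{7685} = \frac{332263454}{7685}$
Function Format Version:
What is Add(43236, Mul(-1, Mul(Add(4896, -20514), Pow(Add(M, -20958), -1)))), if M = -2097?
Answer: Rational(332263454, 7685) ≈ 43235.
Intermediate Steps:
Add(43236, Mul(-1, Mul(Add(4896, -20514), Pow(Add(M, -20958), -1)))) = Add(43236, Mul(-1, Mul(Add(4896, -20514), Pow(Add(-2097, -20958), -1)))) = Add(43236, Mul(-1, Mul(-15618, Pow(-23055, -1)))) = Add(43236, Mul(-1, Mul(-15618, Rational(-1, 23055)))) = Add(43236, Mul(-1, Rational(5206, 7685))) = Add(43236, Rational(-5206, 7685)) = Rational(332263454, 7685)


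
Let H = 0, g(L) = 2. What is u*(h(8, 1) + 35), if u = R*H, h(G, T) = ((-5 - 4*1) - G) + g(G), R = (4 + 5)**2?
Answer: 0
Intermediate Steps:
R = 81 (R = 9**2 = 81)
h(G, T) = -7 - G (h(G, T) = ((-5 - 4*1) - G) + 2 = ((-5 - 4) - G) + 2 = (-9 - G) + 2 = -7 - G)
u = 0 (u = 81*0 = 0)
u*(h(8, 1) + 35) = 0*((-7 - 1*8) + 35) = 0*((-7 - 8) + 35) = 0*(-15 + 35) = 0*20 = 0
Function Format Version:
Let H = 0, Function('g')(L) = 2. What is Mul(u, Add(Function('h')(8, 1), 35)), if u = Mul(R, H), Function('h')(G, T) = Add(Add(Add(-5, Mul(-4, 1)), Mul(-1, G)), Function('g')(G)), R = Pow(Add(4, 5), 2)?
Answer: 0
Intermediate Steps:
R = 81 (R = Pow(9, 2) = 81)
Function('h')(G, T) = Add(-7, Mul(-1, G)) (Function('h')(G, T) = Add(Add(Add(-5, Mul(-4, 1)), Mul(-1, G)), 2) = Add(Add(Add(-5, -4), Mul(-1, G)), 2) = Add(Add(-9, Mul(-1, G)), 2) = Add(-7, Mul(-1, G)))
u = 0 (u = Mul(81, 0) = 0)
Mul(u, Add(Function('h')(8, 1), 35)) = Mul(0, Add(Add(-7, Mul(-1, 8)), 35)) = Mul(0, Add(Add(-7, -8), 35)) = Mul(0, Add(-15, 35)) = Mul(0, 20) = 0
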